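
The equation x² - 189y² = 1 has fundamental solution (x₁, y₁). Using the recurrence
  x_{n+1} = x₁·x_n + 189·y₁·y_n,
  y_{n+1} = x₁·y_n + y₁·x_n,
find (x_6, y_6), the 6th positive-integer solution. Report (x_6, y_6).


Step 1: Find the fundamental solution (x₁, y₁) of x² - 189y² = 1.
  Expand √189 as a continued fraction. a₀ = ⌊√189⌋ = 13; iterate m_{k+1} = d_k·a_k − m_k, d_{k+1} = (189 − m_{k+1}²)/d_k, a_{k+1} = ⌊(a₀ + m_{k+1})/d_{k+1}⌋ (starting m₀ = 0, d₀ = 1), with convergents p_k = a_k·p_{k-1} + p_{k-2}, q_k = a_k·q_{k-1} + q_{k-2} (p₋₁ = 1, q₋₁ = 0):
  k = 0: a₀ = 13; p₀/q₀ = 13/1; p₀² − 189·q₀² = 169 − 189 = -20.
  k = 1: m = 13, d = 20, a = ⌊(13 + 13)/20⌋ = 1; p/q = (1·13 + 1)/(1·1 + 0) = 14/1; p² − 189·q² = 196 − 189 = 7.
  k = 2: m = 7, d = 7, a = ⌊(13 + 7)/7⌋ = 2; p/q = (2·14 + 13)/(2·1 + 1) = 41/3; p² − 189·q² = 1681 − 1701 = -20.
  k = 3: m = 7, d = 20, a = ⌊(13 + 7)/20⌋ = 1; p/q = (1·41 + 14)/(1·3 + 1) = 55/4; p² − 189·q² = 3025 − 3024 = 1.
  The first convergent with p² − 189·q² = 1 gives the fundamental solution (x₁, y₁) = (55, 4).
Step 2: Apply the recurrence (x_{n+1}, y_{n+1}) = (x₁x_n + 189y₁y_n, x₁y_n + y₁x_n) repeatedly.
  From (x_1, y_1) = (55, 4): x_2 = 55·55 + 189·4·4 = 6049; y_2 = 55·4 + 4·55 = 440.
  From (x_2, y_2) = (6049, 440): x_3 = 55·6049 + 189·4·440 = 665335; y_3 = 55·440 + 4·6049 = 48396.
  From (x_3, y_3) = (665335, 48396): x_4 = 55·665335 + 189·4·48396 = 73180801; y_4 = 55·48396 + 4·665335 = 5323120.
  From (x_4, y_4) = (73180801, 5323120): x_5 = 55·73180801 + 189·4·5323120 = 8049222775; y_5 = 55·5323120 + 4·73180801 = 585494804.
  From (x_5, y_5) = (8049222775, 585494804): x_6 = 55·8049222775 + 189·4·585494804 = 885341324449; y_6 = 55·585494804 + 4·8049222775 = 64399105320.
Step 3: Verify x_6² - 189·y_6² = 783829260777109485153601 - 783829260777109485153600 = 1 (should be 1). ✓

(x_1, y_1) = (55, 4); (x_6, y_6) = (885341324449, 64399105320).


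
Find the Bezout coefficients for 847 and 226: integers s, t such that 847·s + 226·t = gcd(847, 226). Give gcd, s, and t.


Euclidean algorithm on (847, 226) — divide until remainder is 0:
  847 = 3 · 226 + 169
  226 = 1 · 169 + 57
  169 = 2 · 57 + 55
  57 = 1 · 55 + 2
  55 = 27 · 2 + 1
  2 = 2 · 1 + 0
gcd(847, 226) = 1.
Track Bezout coefficients alongside the remainders: start with r₀ = 847 = a·1 + b·0 (s = 1, t = 0) and r₁ = 226 = a·0 + b·1 (s = 0, t = 1); each new remainder r_{k+1} = r_{k-1} − q_k·r_k inherits s_{k+1} = s_{k-1} − q_k·s_k, t_{k+1} = t_{k-1} − q_k·t_k, so r_k = a·s_k + b·t_k at every step:
  q = 3: r = 169, s = 1 − 3·0 = 1, t = 0 − 3·1 = -3  (check: 847·1 + 226·(-3) = 169)
  q = 1: r = 57, s = 0 − 1·1 = -1, t = 1 − 1·(-3) = 4  (check: 847·(-1) + 226·4 = 57)
  q = 2: r = 55, s = 1 − 2·(-1) = 3, t = -3 − 2·4 = -11  (check: 847·3 + 226·(-11) = 55)
  q = 1: r = 2, s = -1 − 1·3 = -4, t = 4 − 1·(-11) = 15  (check: 847·(-4) + 226·15 = 2)
  q = 27: r = 1, s = 3 − 27·(-4) = 111, t = -11 − 27·15 = -416  (check: 847·111 + 226·(-416) = 1)
The row with r = 1 (the gcd) gives the Bezout coefficients s = 111, t = -416.
Result: 847 · (111) + 226 · (-416) = 1.

gcd(847, 226) = 1; s = 111, t = -416 (check: 847·111 + 226·(-416) = 1).


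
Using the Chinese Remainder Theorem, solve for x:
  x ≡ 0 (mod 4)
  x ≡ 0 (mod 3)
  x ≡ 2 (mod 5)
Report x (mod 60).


Moduli 4, 3, 5 are pairwise coprime; by CRT there is a unique solution modulo M = 4 · 3 · 5 = 60.
Solve pairwise, accumulating the modulus:
  Start with x ≡ 0 (mod 4).
  Combine with x ≡ 0 (mod 3): since gcd(4, 3) = 1, we get a unique residue mod 12.
    Write x = 0 + 4·t and substitute into x ≡ 0 (mod 3): 4·t ≡ 0 − 0 = 0 (mod 3).
    Reduce coefficients mod 3: 1·t ≡ 0 (mod 3).
    So t ≡ 0 (mod 3).
    Then x = 0 + 4·0 = 0, valid modulo lcm(4, 3) = 12: x ≡ 0 (mod 12).
  Combine with x ≡ 2 (mod 5): since gcd(12, 5) = 1, we get a unique residue mod 60.
    Write x = 0 + 12·t and substitute into x ≡ 2 (mod 5): 12·t ≡ 2 − 0 = 2 (mod 5).
    Reduce coefficients mod 5: 2·t ≡ 2 (mod 5).
    The inverse of 2 mod 5 is 3 (since 2·3 = 6 = 1·5 + 1), so t ≡ 3·2 = 6 ≡ 1 (mod 5).
    Then x = 0 + 12·1 = 12, valid modulo lcm(12, 5) = 60: x ≡ 12 (mod 60).
Verify: 12 mod 4 = 0 ✓, 12 mod 3 = 0 ✓, 12 mod 5 = 2 ✓.

x ≡ 12 (mod 60).


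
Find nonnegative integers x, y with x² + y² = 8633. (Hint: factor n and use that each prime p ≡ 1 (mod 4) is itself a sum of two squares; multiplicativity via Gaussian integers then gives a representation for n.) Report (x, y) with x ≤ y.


Step 1: Factor n = 8633 = 89 · 97.
Step 2: Check the mod-4 condition on each prime factor: 89 ≡ 1 (mod 4), exponent 1; 97 ≡ 1 (mod 4), exponent 1.
All primes ≡ 3 (mod 4) appear to even exponent (or don't appear), so by the two-squares theorem n IS expressible as a sum of two squares.
Step 3: Build a representation. Here n = 89 · 97 is a product of primes ≡ 1 (mod 4). Each prime p ≡ 1 (mod 4) is itself a sum of two squares; find a² by testing p − a² for a perfect square:
  89: 89 − 1² = 88, 89 − 2² = 85, 89 − 3² = 80, 89 − 4² = 73, 89 − 5² = 64 = 8² ⇒ 89 = 5² + 8².
  97: 97 − 1² = 96, 97 − 2² = 93, 97 − 3² = 88, 97 − 4² = 81 = 9² ⇒ 97 = 4² + 9².
  Combine using the Brahmagupta–Fibonacci identity (a² + b²)(c² + d²) = (ac − bd)² + (ad + bc)² = (ac + bd)² + (ad − bc)²:
  89 · 97 = 8633: from (5² + 8²)(4² + 9²), take (5·4 − 8·9, 5·9 + 8·4) = (20 − 72, 45 + 32) = (-52, 77); dropping signs (only squares matter) gives (52, 77); check 52² + 77² = 2704 + 5929 = 8633 ✓.
Step 4: Order so x ≤ y and verify: 52² + 77² = 2704 + 5929 = 8633 = n. ✓

n = 8633 = 52² + 77² (one valid representation with x ≤ y).


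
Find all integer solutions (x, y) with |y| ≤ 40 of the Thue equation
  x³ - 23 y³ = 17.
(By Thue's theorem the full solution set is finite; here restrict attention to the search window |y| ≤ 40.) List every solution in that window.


The equation is x³ - 23y³ = 17. For fixed y, x³ = 23·y³ + 17, so a solution requires the RHS to be a perfect cube.
Strategy: iterate y from -40 to 40, compute RHS = 23·y³ + 17, and check whether it is a (positive or negative) perfect cube.
Check small values of y:
  y = 0: RHS = 17 is not a perfect cube.
  y = 1: RHS = 40 is not a perfect cube.
  y = -1: RHS = -6 is not a perfect cube.
  y = 2: RHS = 201 is not a perfect cube.
  y = -2: RHS = -167 is not a perfect cube.
  y = 3: RHS = 638 is not a perfect cube.
  y = -3: RHS = -604 is not a perfect cube.
Continuing the search up to |y| = 40 finds no solutions either.
No (x, y) in the scanned range satisfies the equation.

No integer solutions with |y| ≤ 40.


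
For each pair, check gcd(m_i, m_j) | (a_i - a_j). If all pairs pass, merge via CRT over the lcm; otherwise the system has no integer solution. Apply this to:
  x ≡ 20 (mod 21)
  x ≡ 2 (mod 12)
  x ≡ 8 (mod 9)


Moduli 21, 12, 9 are not pairwise coprime, so CRT works modulo lcm(m_i) when all pairwise compatibility conditions hold.
Pairwise compatibility: gcd(m_i, m_j) must divide a_i - a_j for every pair.
Merge one congruence at a time:
  Start: x ≡ 20 (mod 21).
  Combine with x ≡ 2 (mod 12): gcd(21, 12) = 3; 2 - 20 = -18, which IS divisible by 3, so compatible.
    Write x = 20 + 21·t and substitute into x ≡ 2 (mod 12): 21·t ≡ 2 − 20 = -18 (mod 12).
    Divide the congruence (and modulus) by g = 3: 7·t ≡ -6 (mod 4).
    Reduce coefficients mod 4: 3·t ≡ 2 (mod 4).
    The inverse of 3 mod 4 is 3 (since 3·3 = 9 = 2·4 + 1), so t ≡ 3·2 = 6 ≡ 2 (mod 4).
    Then x = 20 + 21·2 = 62, valid modulo lcm(21, 12) = 84: x ≡ 62 (mod 84).
  Combine with x ≡ 8 (mod 9): gcd(84, 9) = 3; 8 - 62 = -54, which IS divisible by 3, so compatible.
    Write x = 62 + 84·t and substitute into x ≡ 8 (mod 9): 84·t ≡ 8 − 62 = -54 (mod 9).
    Divide the congruence (and modulus) by g = 3: 28·t ≡ -18 (mod 3).
    Reduce coefficients mod 3: 1·t ≡ 0 (mod 3).
    So t ≡ 0 (mod 3).
    Then x = 62 + 84·0 = 62, valid modulo lcm(84, 9) = 252: x ≡ 62 (mod 252).
Verify: 62 mod 21 = 20, 62 mod 12 = 2, 62 mod 9 = 8.

x ≡ 62 (mod 252).


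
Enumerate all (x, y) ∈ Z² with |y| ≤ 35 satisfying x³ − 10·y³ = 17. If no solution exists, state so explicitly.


The equation is x³ - 10y³ = 17. For fixed y, x³ = 10·y³ + 17, so a solution requires the RHS to be a perfect cube.
Strategy: iterate y from -35 to 35, compute RHS = 10·y³ + 17, and check whether it is a (positive or negative) perfect cube.
Check small values of y:
  y = 0: RHS = 17 is not a perfect cube.
  y = 1: RHS = 27 = (3)³ ⇒ x = 3 works.
  y = -1: RHS = 7 is not a perfect cube.
  y = 2: RHS = 97 is not a perfect cube.
  y = -2: RHS = -63 is not a perfect cube.
  y = 3: RHS = 287 is not a perfect cube.
  y = -3: RHS = -253 is not a perfect cube.
Continuing the search up to |y| = 35 finds no further solutions beyond those listed.
Collected solutions: (3, 1).

Solutions (with |y| ≤ 35): (3, 1).


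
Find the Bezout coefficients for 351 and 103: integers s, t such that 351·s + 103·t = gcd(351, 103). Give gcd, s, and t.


Euclidean algorithm on (351, 103) — divide until remainder is 0:
  351 = 3 · 103 + 42
  103 = 2 · 42 + 19
  42 = 2 · 19 + 4
  19 = 4 · 4 + 3
  4 = 1 · 3 + 1
  3 = 3 · 1 + 0
gcd(351, 103) = 1.
Track Bezout coefficients alongside the remainders: start with r₀ = 351 = a·1 + b·0 (s = 1, t = 0) and r₁ = 103 = a·0 + b·1 (s = 0, t = 1); each new remainder r_{k+1} = r_{k-1} − q_k·r_k inherits s_{k+1} = s_{k-1} − q_k·s_k, t_{k+1} = t_{k-1} − q_k·t_k, so r_k = a·s_k + b·t_k at every step:
  q = 3: r = 42, s = 1 − 3·0 = 1, t = 0 − 3·1 = -3  (check: 351·1 + 103·(-3) = 42)
  q = 2: r = 19, s = 0 − 2·1 = -2, t = 1 − 2·(-3) = 7  (check: 351·(-2) + 103·7 = 19)
  q = 2: r = 4, s = 1 − 2·(-2) = 5, t = -3 − 2·7 = -17  (check: 351·5 + 103·(-17) = 4)
  q = 4: r = 3, s = -2 − 4·5 = -22, t = 7 − 4·(-17) = 75  (check: 351·(-22) + 103·75 = 3)
  q = 1: r = 1, s = 5 − 1·(-22) = 27, t = -17 − 1·75 = -92  (check: 351·27 + 103·(-92) = 1)
The row with r = 1 (the gcd) gives the Bezout coefficients s = 27, t = -92.
Result: 351 · (27) + 103 · (-92) = 1.

gcd(351, 103) = 1; s = 27, t = -92 (check: 351·27 + 103·(-92) = 1).


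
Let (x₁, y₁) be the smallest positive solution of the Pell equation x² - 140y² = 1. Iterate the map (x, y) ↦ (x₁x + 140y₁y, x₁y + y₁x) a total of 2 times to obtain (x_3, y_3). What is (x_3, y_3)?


Step 1: Find the fundamental solution (x₁, y₁) of x² - 140y² = 1.
  Expand √140 as a continued fraction. a₀ = ⌊√140⌋ = 11; iterate m_{k+1} = d_k·a_k − m_k, d_{k+1} = (140 − m_{k+1}²)/d_k, a_{k+1} = ⌊(a₀ + m_{k+1})/d_{k+1}⌋ (starting m₀ = 0, d₀ = 1), with convergents p_k = a_k·p_{k-1} + p_{k-2}, q_k = a_k·q_{k-1} + q_{k-2} (p₋₁ = 1, q₋₁ = 0):
  k = 0: a₀ = 11; p₀/q₀ = 11/1; p₀² − 140·q₀² = 121 − 140 = -19.
  k = 1: m = 11, d = 19, a = ⌊(11 + 11)/19⌋ = 1; p/q = (1·11 + 1)/(1·1 + 0) = 12/1; p² − 140·q² = 144 − 140 = 4.
  k = 2: m = 8, d = 4, a = ⌊(11 + 8)/4⌋ = 4; p/q = (4·12 + 11)/(4·1 + 1) = 59/5; p² − 140·q² = 3481 − 3500 = -19.
  k = 3: m = 8, d = 19, a = ⌊(11 + 8)/19⌋ = 1; p/q = (1·59 + 12)/(1·5 + 1) = 71/6; p² − 140·q² = 5041 − 5040 = 1.
  The first convergent with p² − 140·q² = 1 gives the fundamental solution (x₁, y₁) = (71, 6).
Step 2: Apply the recurrence (x_{n+1}, y_{n+1}) = (x₁x_n + 140y₁y_n, x₁y_n + y₁x_n) repeatedly.
  From (x_1, y_1) = (71, 6): x_2 = 71·71 + 140·6·6 = 10081; y_2 = 71·6 + 6·71 = 852.
  From (x_2, y_2) = (10081, 852): x_3 = 71·10081 + 140·6·852 = 1431431; y_3 = 71·852 + 6·10081 = 120978.
Step 3: Verify x_3² - 140·y_3² = 2048994707761 - 2048994707760 = 1 (should be 1). ✓

(x_1, y_1) = (71, 6); (x_3, y_3) = (1431431, 120978).


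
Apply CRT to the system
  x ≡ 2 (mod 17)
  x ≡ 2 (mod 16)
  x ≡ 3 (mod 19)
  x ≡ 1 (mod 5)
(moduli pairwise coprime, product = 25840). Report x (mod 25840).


Product of moduli M = 17 · 16 · 19 · 5 = 25840.
Merge one congruence at a time:
  Start: x ≡ 2 (mod 17).
  Combine with x ≡ 2 (mod 16); new modulus lcm = 272.
    Write x = 2 + 17·t and substitute into x ≡ 2 (mod 16): 17·t ≡ 2 − 2 = 0 (mod 16).
    Reduce coefficients mod 16: 1·t ≡ 0 (mod 16).
    So t ≡ 0 (mod 16).
    Then x = 2 + 17·0 = 2, valid modulo lcm(17, 16) = 272: x ≡ 2 (mod 272).
  Combine with x ≡ 3 (mod 19); new modulus lcm = 5168.
    Write x = 2 + 272·t and substitute into x ≡ 3 (mod 19): 272·t ≡ 3 − 2 = 1 (mod 19).
    Reduce coefficients mod 19: 6·t ≡ 1 (mod 19).
    The inverse of 6 mod 19 is 16 (since 6·16 = 96 = 5·19 + 1), so t ≡ 16·1 = 16 ≡ 16 (mod 19).
    Then x = 2 + 272·16 = 4354, valid modulo lcm(272, 19) = 5168: x ≡ 4354 (mod 5168).
  Combine with x ≡ 1 (mod 5); new modulus lcm = 25840.
    Write x = 4354 + 5168·t and substitute into x ≡ 1 (mod 5): 5168·t ≡ 1 − 4354 = -4353 (mod 5).
    Reduce coefficients mod 5: 3·t ≡ 2 (mod 5).
    The inverse of 3 mod 5 is 2 (since 3·2 = 6 = 1·5 + 1), so t ≡ 2·2 = 4 ≡ 4 (mod 5).
    Then x = 4354 + 5168·4 = 25026, valid modulo lcm(5168, 5) = 25840: x ≡ 25026 (mod 25840).
Verify against each original: 25026 mod 17 = 2, 25026 mod 16 = 2, 25026 mod 19 = 3, 25026 mod 5 = 1.

x ≡ 25026 (mod 25840).


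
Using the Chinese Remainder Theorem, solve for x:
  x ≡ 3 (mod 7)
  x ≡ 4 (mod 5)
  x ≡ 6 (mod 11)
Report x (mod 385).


Moduli 7, 5, 11 are pairwise coprime; by CRT there is a unique solution modulo M = 7 · 5 · 11 = 385.
Solve pairwise, accumulating the modulus:
  Start with x ≡ 3 (mod 7).
  Combine with x ≡ 4 (mod 5): since gcd(7, 5) = 1, we get a unique residue mod 35.
    Write x = 3 + 7·t and substitute into x ≡ 4 (mod 5): 7·t ≡ 4 − 3 = 1 (mod 5).
    Reduce coefficients mod 5: 2·t ≡ 1 (mod 5).
    The inverse of 2 mod 5 is 3 (since 2·3 = 6 = 1·5 + 1), so t ≡ 3·1 = 3 ≡ 3 (mod 5).
    Then x = 3 + 7·3 = 24, valid modulo lcm(7, 5) = 35: x ≡ 24 (mod 35).
  Combine with x ≡ 6 (mod 11): since gcd(35, 11) = 1, we get a unique residue mod 385.
    Write x = 24 + 35·t and substitute into x ≡ 6 (mod 11): 35·t ≡ 6 − 24 = -18 (mod 11).
    Reduce coefficients mod 11: 2·t ≡ 4 (mod 11).
    The inverse of 2 mod 11 is 6 (since 2·6 = 12 = 1·11 + 1), so t ≡ 6·4 = 24 ≡ 2 (mod 11).
    Then x = 24 + 35·2 = 94, valid modulo lcm(35, 11) = 385: x ≡ 94 (mod 385).
Verify: 94 mod 7 = 3 ✓, 94 mod 5 = 4 ✓, 94 mod 11 = 6 ✓.

x ≡ 94 (mod 385).


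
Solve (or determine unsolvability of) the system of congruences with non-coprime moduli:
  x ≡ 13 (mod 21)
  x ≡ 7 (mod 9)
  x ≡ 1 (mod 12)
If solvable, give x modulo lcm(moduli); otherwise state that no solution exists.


Moduli 21, 9, 12 are not pairwise coprime, so CRT works modulo lcm(m_i) when all pairwise compatibility conditions hold.
Pairwise compatibility: gcd(m_i, m_j) must divide a_i - a_j for every pair.
Merge one congruence at a time:
  Start: x ≡ 13 (mod 21).
  Combine with x ≡ 7 (mod 9): gcd(21, 9) = 3; 7 - 13 = -6, which IS divisible by 3, so compatible.
    Write x = 13 + 21·t and substitute into x ≡ 7 (mod 9): 21·t ≡ 7 − 13 = -6 (mod 9).
    Divide the congruence (and modulus) by g = 3: 7·t ≡ -2 (mod 3).
    Reduce coefficients mod 3: 1·t ≡ 1 (mod 3).
    So t ≡ 1 (mod 3).
    Then x = 13 + 21·1 = 34, valid modulo lcm(21, 9) = 63: x ≡ 34 (mod 63).
  Combine with x ≡ 1 (mod 12): gcd(63, 12) = 3; 1 - 34 = -33, which IS divisible by 3, so compatible.
    Write x = 34 + 63·t and substitute into x ≡ 1 (mod 12): 63·t ≡ 1 − 34 = -33 (mod 12).
    Divide the congruence (and modulus) by g = 3: 21·t ≡ -11 (mod 4).
    Reduce coefficients mod 4: 1·t ≡ 1 (mod 4).
    So t ≡ 1 (mod 4).
    Then x = 34 + 63·1 = 97, valid modulo lcm(63, 12) = 252: x ≡ 97 (mod 252).
Verify: 97 mod 21 = 13, 97 mod 9 = 7, 97 mod 12 = 1.

x ≡ 97 (mod 252).


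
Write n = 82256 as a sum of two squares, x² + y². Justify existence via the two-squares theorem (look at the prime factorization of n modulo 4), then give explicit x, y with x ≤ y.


Step 1: Factor n = 82256 = 2^4 · 53 · 97.
Step 2: Check the mod-4 condition on each prime factor: 2 = 2 (special); 53 ≡ 1 (mod 4), exponent 1; 97 ≡ 1 (mod 4), exponent 1.
All primes ≡ 3 (mod 4) appear to even exponent (or don't appear), so by the two-squares theorem n IS expressible as a sum of two squares.
Step 3: Build a representation. Group n = k² · m with k = 4 and m = 53 · 97 = 5141 (a product of primes ≡ 1 (mod 4)); a representation of m scales to one of n via (k·x)² + (k·y)² = k²(x² + y²). Each prime p ≡ 1 (mod 4) is itself a sum of two squares; find a² by testing p − a² for a perfect square:
  53: 53 − 1² = 52, 53 − 2² = 49 = 7² ⇒ 53 = 2² + 7².
  97: 97 − 1² = 96, 97 − 2² = 93, 97 − 3² = 88, 97 − 4² = 81 = 9² ⇒ 97 = 4² + 9².
  Combine using the Brahmagupta–Fibonacci identity (a² + b²)(c² + d²) = (ac − bd)² + (ad + bc)² = (ac + bd)² + (ad − bc)²:
  53 · 97 = 5141: from (2² + 7²)(4² + 9²), take (2·4 − 7·9, 2·9 + 7·4) = (8 − 63, 18 + 28) = (-55, 46); dropping signs (only squares matter) gives (55, 46); check 55² + 46² = 3025 + 2116 = 5141 ✓.
  Scale by k = 4: (4·55, 4·46) = (220, 184).
Step 4: Order so x ≤ y and verify: 184² + 220² = 33856 + 48400 = 82256 = n. ✓

n = 82256 = 184² + 220² (one valid representation with x ≤ y).


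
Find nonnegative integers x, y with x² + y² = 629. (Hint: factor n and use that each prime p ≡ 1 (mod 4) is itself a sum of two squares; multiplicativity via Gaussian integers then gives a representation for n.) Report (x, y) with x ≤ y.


Step 1: Factor n = 629 = 17 · 37.
Step 2: Check the mod-4 condition on each prime factor: 17 ≡ 1 (mod 4), exponent 1; 37 ≡ 1 (mod 4), exponent 1.
All primes ≡ 3 (mod 4) appear to even exponent (or don't appear), so by the two-squares theorem n IS expressible as a sum of two squares.
Step 3: Build a representation. Here n = 17 · 37 is a product of primes ≡ 1 (mod 4). Each prime p ≡ 1 (mod 4) is itself a sum of two squares; find a² by testing p − a² for a perfect square:
  17: 17 − 1² = 16 = 4² ⇒ 17 = 1² + 4².
  37: 37 − 1² = 36 = 6² ⇒ 37 = 1² + 6².
  Combine using the Brahmagupta–Fibonacci identity (a² + b²)(c² + d²) = (ac − bd)² + (ad + bc)² = (ac + bd)² + (ad − bc)²:
  17 · 37 = 629: from (1² + 4²)(1² + 6²), take (1·1 − 4·6, 1·6 + 4·1) = (1 − 24, 6 + 4) = (-23, 10); dropping signs (only squares matter) gives (23, 10); check 23² + 10² = 529 + 100 = 629 ✓.
Step 4: Order so x ≤ y and verify: 10² + 23² = 100 + 529 = 629 = n. ✓

n = 629 = 10² + 23² (one valid representation with x ≤ y).


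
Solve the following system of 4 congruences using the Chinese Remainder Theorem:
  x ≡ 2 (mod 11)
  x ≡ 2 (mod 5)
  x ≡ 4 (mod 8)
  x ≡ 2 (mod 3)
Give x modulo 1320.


Product of moduli M = 11 · 5 · 8 · 3 = 1320.
Merge one congruence at a time:
  Start: x ≡ 2 (mod 11).
  Combine with x ≡ 2 (mod 5); new modulus lcm = 55.
    Write x = 2 + 11·t and substitute into x ≡ 2 (mod 5): 11·t ≡ 2 − 2 = 0 (mod 5).
    Reduce coefficients mod 5: 1·t ≡ 0 (mod 5).
    So t ≡ 0 (mod 5).
    Then x = 2 + 11·0 = 2, valid modulo lcm(11, 5) = 55: x ≡ 2 (mod 55).
  Combine with x ≡ 4 (mod 8); new modulus lcm = 440.
    Write x = 2 + 55·t and substitute into x ≡ 4 (mod 8): 55·t ≡ 4 − 2 = 2 (mod 8).
    Reduce coefficients mod 8: 7·t ≡ 2 (mod 8).
    The inverse of 7 mod 8 is 7 (since 7·7 = 49 = 6·8 + 1), so t ≡ 7·2 = 14 ≡ 6 (mod 8).
    Then x = 2 + 55·6 = 332, valid modulo lcm(55, 8) = 440: x ≡ 332 (mod 440).
  Combine with x ≡ 2 (mod 3); new modulus lcm = 1320.
    Write x = 332 + 440·t and substitute into x ≡ 2 (mod 3): 440·t ≡ 2 − 332 = -330 (mod 3).
    Reduce coefficients mod 3: 2·t ≡ 0 (mod 3).
    The inverse of 2 mod 3 is 2 (since 2·2 = 4 = 1·3 + 1), so t ≡ 2·0 = 0 ≡ 0 (mod 3).
    Then x = 332 + 440·0 = 332, valid modulo lcm(440, 3) = 1320: x ≡ 332 (mod 1320).
Verify against each original: 332 mod 11 = 2, 332 mod 5 = 2, 332 mod 8 = 4, 332 mod 3 = 2.

x ≡ 332 (mod 1320).


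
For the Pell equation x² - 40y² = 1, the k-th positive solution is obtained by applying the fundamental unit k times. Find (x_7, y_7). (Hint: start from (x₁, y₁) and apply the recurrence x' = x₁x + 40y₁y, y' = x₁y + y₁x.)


Step 1: Find the fundamental solution (x₁, y₁) of x² - 40y² = 1.
  Expand √40 as a continued fraction. a₀ = ⌊√40⌋ = 6; iterate m_{k+1} = d_k·a_k − m_k, d_{k+1} = (40 − m_{k+1}²)/d_k, a_{k+1} = ⌊(a₀ + m_{k+1})/d_{k+1}⌋ (starting m₀ = 0, d₀ = 1), with convergents p_k = a_k·p_{k-1} + p_{k-2}, q_k = a_k·q_{k-1} + q_{k-2} (p₋₁ = 1, q₋₁ = 0):
  k = 0: a₀ = 6; p₀/q₀ = 6/1; p₀² − 40·q₀² = 36 − 40 = -4.
  k = 1: m = 6, d = 4, a = ⌊(6 + 6)/4⌋ = 3; p/q = (3·6 + 1)/(3·1 + 0) = 19/3; p² − 40·q² = 361 − 360 = 1.
  The first convergent with p² − 40·q² = 1 gives the fundamental solution (x₁, y₁) = (19, 3).
Step 2: Apply the recurrence (x_{n+1}, y_{n+1}) = (x₁x_n + 40y₁y_n, x₁y_n + y₁x_n) repeatedly.
  From (x_1, y_1) = (19, 3): x_2 = 19·19 + 40·3·3 = 721; y_2 = 19·3 + 3·19 = 114.
  From (x_2, y_2) = (721, 114): x_3 = 19·721 + 40·3·114 = 27379; y_3 = 19·114 + 3·721 = 4329.
  From (x_3, y_3) = (27379, 4329): x_4 = 19·27379 + 40·3·4329 = 1039681; y_4 = 19·4329 + 3·27379 = 164388.
  From (x_4, y_4) = (1039681, 164388): x_5 = 19·1039681 + 40·3·164388 = 39480499; y_5 = 19·164388 + 3·1039681 = 6242415.
  From (x_5, y_5) = (39480499, 6242415): x_6 = 19·39480499 + 40·3·6242415 = 1499219281; y_6 = 19·6242415 + 3·39480499 = 237047382.
  From (x_6, y_6) = (1499219281, 237047382): x_7 = 19·1499219281 + 40·3·237047382 = 56930852179; y_7 = 19·237047382 + 3·1499219281 = 9001558101.
Step 3: Verify x_7² - 40·y_7² = 3241121929827149048041 - 3241121929827149048040 = 1 (should be 1). ✓

(x_1, y_1) = (19, 3); (x_7, y_7) = (56930852179, 9001558101).


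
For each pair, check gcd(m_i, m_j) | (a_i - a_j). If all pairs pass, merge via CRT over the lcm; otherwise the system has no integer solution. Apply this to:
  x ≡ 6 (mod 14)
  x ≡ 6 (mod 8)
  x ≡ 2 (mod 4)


Moduli 14, 8, 4 are not pairwise coprime, so CRT works modulo lcm(m_i) when all pairwise compatibility conditions hold.
Pairwise compatibility: gcd(m_i, m_j) must divide a_i - a_j for every pair.
Merge one congruence at a time:
  Start: x ≡ 6 (mod 14).
  Combine with x ≡ 6 (mod 8): gcd(14, 8) = 2; 6 - 6 = 0, which IS divisible by 2, so compatible.
    Write x = 6 + 14·t and substitute into x ≡ 6 (mod 8): 14·t ≡ 6 − 6 = 0 (mod 8).
    Divide the congruence (and modulus) by g = 2: 7·t ≡ 0 (mod 4).
    Reduce coefficients mod 4: 3·t ≡ 0 (mod 4).
    The inverse of 3 mod 4 is 3 (since 3·3 = 9 = 2·4 + 1), so t ≡ 3·0 = 0 ≡ 0 (mod 4).
    Then x = 6 + 14·0 = 6, valid modulo lcm(14, 8) = 56: x ≡ 6 (mod 56).
  Combine with x ≡ 2 (mod 4): gcd(56, 4) = 4; 2 - 6 = -4, which IS divisible by 4, so compatible.
    Write x = 6 + 56·t and substitute into x ≡ 2 (mod 4): 56·t ≡ 2 − 6 = -4 (mod 4).
    Divide the congruence (and modulus) by g = 4: 14·t ≡ -1 (mod 1).
    Modulo 1 every t works; take t = 0.
    Then x = 6 + 56·0 = 6, valid modulo lcm(56, 4) = 56: x ≡ 6 (mod 56).
Verify: 6 mod 14 = 6, 6 mod 8 = 6, 6 mod 4 = 2.

x ≡ 6 (mod 56).


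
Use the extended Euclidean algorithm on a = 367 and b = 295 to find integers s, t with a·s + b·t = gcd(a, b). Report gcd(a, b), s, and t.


Euclidean algorithm on (367, 295) — divide until remainder is 0:
  367 = 1 · 295 + 72
  295 = 4 · 72 + 7
  72 = 10 · 7 + 2
  7 = 3 · 2 + 1
  2 = 2 · 1 + 0
gcd(367, 295) = 1.
Track Bezout coefficients alongside the remainders: start with r₀ = 367 = a·1 + b·0 (s = 1, t = 0) and r₁ = 295 = a·0 + b·1 (s = 0, t = 1); each new remainder r_{k+1} = r_{k-1} − q_k·r_k inherits s_{k+1} = s_{k-1} − q_k·s_k, t_{k+1} = t_{k-1} − q_k·t_k, so r_k = a·s_k + b·t_k at every step:
  q = 1: r = 72, s = 1 − 1·0 = 1, t = 0 − 1·1 = -1  (check: 367·1 + 295·(-1) = 72)
  q = 4: r = 7, s = 0 − 4·1 = -4, t = 1 − 4·(-1) = 5  (check: 367·(-4) + 295·5 = 7)
  q = 10: r = 2, s = 1 − 10·(-4) = 41, t = -1 − 10·5 = -51  (check: 367·41 + 295·(-51) = 2)
  q = 3: r = 1, s = -4 − 3·41 = -127, t = 5 − 3·(-51) = 158  (check: 367·(-127) + 295·158 = 1)
The row with r = 1 (the gcd) gives the Bezout coefficients s = -127, t = 158.
Result: 367 · (-127) + 295 · (158) = 1.

gcd(367, 295) = 1; s = -127, t = 158 (check: 367·(-127) + 295·158 = 1).


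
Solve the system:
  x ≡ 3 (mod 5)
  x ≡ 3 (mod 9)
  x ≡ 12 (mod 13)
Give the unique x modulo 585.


Moduli 5, 9, 13 are pairwise coprime; by CRT there is a unique solution modulo M = 5 · 9 · 13 = 585.
Solve pairwise, accumulating the modulus:
  Start with x ≡ 3 (mod 5).
  Combine with x ≡ 3 (mod 9): since gcd(5, 9) = 1, we get a unique residue mod 45.
    Write x = 3 + 5·t and substitute into x ≡ 3 (mod 9): 5·t ≡ 3 − 3 = 0 (mod 9).
    The inverse of 5 mod 9 is 2 (since 5·2 = 10 = 1·9 + 1), so t ≡ 2·0 = 0 ≡ 0 (mod 9).
    Then x = 3 + 5·0 = 3, valid modulo lcm(5, 9) = 45: x ≡ 3 (mod 45).
  Combine with x ≡ 12 (mod 13): since gcd(45, 13) = 1, we get a unique residue mod 585.
    Write x = 3 + 45·t and substitute into x ≡ 12 (mod 13): 45·t ≡ 12 − 3 = 9 (mod 13).
    Reduce coefficients mod 13: 6·t ≡ 9 (mod 13).
    The inverse of 6 mod 13 is 11 (since 6·11 = 66 = 5·13 + 1), so t ≡ 11·9 = 99 ≡ 8 (mod 13).
    Then x = 3 + 45·8 = 363, valid modulo lcm(45, 13) = 585: x ≡ 363 (mod 585).
Verify: 363 mod 5 = 3 ✓, 363 mod 9 = 3 ✓, 363 mod 13 = 12 ✓.

x ≡ 363 (mod 585).


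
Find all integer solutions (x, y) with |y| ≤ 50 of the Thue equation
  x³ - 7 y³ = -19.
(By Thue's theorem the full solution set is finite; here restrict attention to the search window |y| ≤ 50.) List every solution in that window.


The equation is x³ - 7y³ = -19. For fixed y, x³ = 7·y³ − 19, so a solution requires the RHS to be a perfect cube.
Strategy: iterate y from -50 to 50, compute RHS = 7·y³ − 19, and check whether it is a (positive or negative) perfect cube.
Check small values of y:
  y = 0: RHS = -19 is not a perfect cube.
  y = 1: RHS = -12 is not a perfect cube.
  y = -1: RHS = -26 is not a perfect cube.
  y = 2: RHS = 37 is not a perfect cube.
  y = -2: RHS = -75 is not a perfect cube.
  y = 3: RHS = 170 is not a perfect cube.
  y = -3: RHS = -208 is not a perfect cube.
Continuing the search up to |y| = 50 finds no solutions either.
No (x, y) in the scanned range satisfies the equation.

No integer solutions with |y| ≤ 50.


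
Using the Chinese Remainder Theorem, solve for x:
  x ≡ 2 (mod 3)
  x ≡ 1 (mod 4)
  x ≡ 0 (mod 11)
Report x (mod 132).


Moduli 3, 4, 11 are pairwise coprime; by CRT there is a unique solution modulo M = 3 · 4 · 11 = 132.
Solve pairwise, accumulating the modulus:
  Start with x ≡ 2 (mod 3).
  Combine with x ≡ 1 (mod 4): since gcd(3, 4) = 1, we get a unique residue mod 12.
    Write x = 2 + 3·t and substitute into x ≡ 1 (mod 4): 3·t ≡ 1 − 2 = -1 (mod 4).
    Reduce coefficients mod 4: 3·t ≡ 3 (mod 4).
    The inverse of 3 mod 4 is 3 (since 3·3 = 9 = 2·4 + 1), so t ≡ 3·3 = 9 ≡ 1 (mod 4).
    Then x = 2 + 3·1 = 5, valid modulo lcm(3, 4) = 12: x ≡ 5 (mod 12).
  Combine with x ≡ 0 (mod 11): since gcd(12, 11) = 1, we get a unique residue mod 132.
    Write x = 5 + 12·t and substitute into x ≡ 0 (mod 11): 12·t ≡ 0 − 5 = -5 (mod 11).
    Reduce coefficients mod 11: 1·t ≡ 6 (mod 11).
    So t ≡ 6 (mod 11).
    Then x = 5 + 12·6 = 77, valid modulo lcm(12, 11) = 132: x ≡ 77 (mod 132).
Verify: 77 mod 3 = 2 ✓, 77 mod 4 = 1 ✓, 77 mod 11 = 0 ✓.

x ≡ 77 (mod 132).


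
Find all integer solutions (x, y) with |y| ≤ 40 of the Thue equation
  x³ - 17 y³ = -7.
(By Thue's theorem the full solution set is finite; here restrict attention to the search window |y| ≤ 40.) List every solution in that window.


The equation is x³ - 17y³ = -7. For fixed y, x³ = 17·y³ − 7, so a solution requires the RHS to be a perfect cube.
Strategy: iterate y from -40 to 40, compute RHS = 17·y³ − 7, and check whether it is a (positive or negative) perfect cube.
Check small values of y:
  y = 0: RHS = -7 is not a perfect cube.
  y = 1: RHS = 10 is not a perfect cube.
  y = -1: RHS = -24 is not a perfect cube.
  y = 2: RHS = 129 is not a perfect cube.
  y = -2: RHS = -143 is not a perfect cube.
  y = 3: RHS = 452 is not a perfect cube.
  y = -3: RHS = -466 is not a perfect cube.
Continuing the search up to |y| = 40 finds no solutions either.
No (x, y) in the scanned range satisfies the equation.

No integer solutions with |y| ≤ 40.


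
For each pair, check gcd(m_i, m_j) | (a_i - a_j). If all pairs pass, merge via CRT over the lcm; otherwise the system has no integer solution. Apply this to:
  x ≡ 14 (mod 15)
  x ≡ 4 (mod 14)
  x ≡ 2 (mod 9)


Moduli 15, 14, 9 are not pairwise coprime, so CRT works modulo lcm(m_i) when all pairwise compatibility conditions hold.
Pairwise compatibility: gcd(m_i, m_j) must divide a_i - a_j for every pair.
Merge one congruence at a time:
  Start: x ≡ 14 (mod 15).
  Combine with x ≡ 4 (mod 14): gcd(15, 14) = 1; 4 - 14 = -10, which IS divisible by 1, so compatible.
    Write x = 14 + 15·t and substitute into x ≡ 4 (mod 14): 15·t ≡ 4 − 14 = -10 (mod 14).
    Reduce coefficients mod 14: 1·t ≡ 4 (mod 14).
    So t ≡ 4 (mod 14).
    Then x = 14 + 15·4 = 74, valid modulo lcm(15, 14) = 210: x ≡ 74 (mod 210).
  Combine with x ≡ 2 (mod 9): gcd(210, 9) = 3; 2 - 74 = -72, which IS divisible by 3, so compatible.
    Write x = 74 + 210·t and substitute into x ≡ 2 (mod 9): 210·t ≡ 2 − 74 = -72 (mod 9).
    Divide the congruence (and modulus) by g = 3: 70·t ≡ -24 (mod 3).
    Reduce coefficients mod 3: 1·t ≡ 0 (mod 3).
    So t ≡ 0 (mod 3).
    Then x = 74 + 210·0 = 74, valid modulo lcm(210, 9) = 630: x ≡ 74 (mod 630).
Verify: 74 mod 15 = 14, 74 mod 14 = 4, 74 mod 9 = 2.

x ≡ 74 (mod 630).


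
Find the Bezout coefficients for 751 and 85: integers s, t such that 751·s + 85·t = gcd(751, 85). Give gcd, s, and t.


Euclidean algorithm on (751, 85) — divide until remainder is 0:
  751 = 8 · 85 + 71
  85 = 1 · 71 + 14
  71 = 5 · 14 + 1
  14 = 14 · 1 + 0
gcd(751, 85) = 1.
Track Bezout coefficients alongside the remainders: start with r₀ = 751 = a·1 + b·0 (s = 1, t = 0) and r₁ = 85 = a·0 + b·1 (s = 0, t = 1); each new remainder r_{k+1} = r_{k-1} − q_k·r_k inherits s_{k+1} = s_{k-1} − q_k·s_k, t_{k+1} = t_{k-1} − q_k·t_k, so r_k = a·s_k + b·t_k at every step:
  q = 8: r = 71, s = 1 − 8·0 = 1, t = 0 − 8·1 = -8  (check: 751·1 + 85·(-8) = 71)
  q = 1: r = 14, s = 0 − 1·1 = -1, t = 1 − 1·(-8) = 9  (check: 751·(-1) + 85·9 = 14)
  q = 5: r = 1, s = 1 − 5·(-1) = 6, t = -8 − 5·9 = -53  (check: 751·6 + 85·(-53) = 1)
The row with r = 1 (the gcd) gives the Bezout coefficients s = 6, t = -53.
Result: 751 · (6) + 85 · (-53) = 1.

gcd(751, 85) = 1; s = 6, t = -53 (check: 751·6 + 85·(-53) = 1).


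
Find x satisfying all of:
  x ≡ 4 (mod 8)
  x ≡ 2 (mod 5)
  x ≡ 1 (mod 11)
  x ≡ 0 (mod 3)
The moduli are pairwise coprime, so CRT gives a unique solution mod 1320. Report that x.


Product of moduli M = 8 · 5 · 11 · 3 = 1320.
Merge one congruence at a time:
  Start: x ≡ 4 (mod 8).
  Combine with x ≡ 2 (mod 5); new modulus lcm = 40.
    Write x = 4 + 8·t and substitute into x ≡ 2 (mod 5): 8·t ≡ 2 − 4 = -2 (mod 5).
    Reduce coefficients mod 5: 3·t ≡ 3 (mod 5).
    The inverse of 3 mod 5 is 2 (since 3·2 = 6 = 1·5 + 1), so t ≡ 2·3 = 6 ≡ 1 (mod 5).
    Then x = 4 + 8·1 = 12, valid modulo lcm(8, 5) = 40: x ≡ 12 (mod 40).
  Combine with x ≡ 1 (mod 11); new modulus lcm = 440.
    Write x = 12 + 40·t and substitute into x ≡ 1 (mod 11): 40·t ≡ 1 − 12 = -11 (mod 11).
    Reduce coefficients mod 11: 7·t ≡ 0 (mod 11).
    The inverse of 7 mod 11 is 8 (since 7·8 = 56 = 5·11 + 1), so t ≡ 8·0 = 0 ≡ 0 (mod 11).
    Then x = 12 + 40·0 = 12, valid modulo lcm(40, 11) = 440: x ≡ 12 (mod 440).
  Combine with x ≡ 0 (mod 3); new modulus lcm = 1320.
    Write x = 12 + 440·t and substitute into x ≡ 0 (mod 3): 440·t ≡ 0 − 12 = -12 (mod 3).
    Reduce coefficients mod 3: 2·t ≡ 0 (mod 3).
    The inverse of 2 mod 3 is 2 (since 2·2 = 4 = 1·3 + 1), so t ≡ 2·0 = 0 ≡ 0 (mod 3).
    Then x = 12 + 440·0 = 12, valid modulo lcm(440, 3) = 1320: x ≡ 12 (mod 1320).
Verify against each original: 12 mod 8 = 4, 12 mod 5 = 2, 12 mod 11 = 1, 12 mod 3 = 0.

x ≡ 12 (mod 1320).


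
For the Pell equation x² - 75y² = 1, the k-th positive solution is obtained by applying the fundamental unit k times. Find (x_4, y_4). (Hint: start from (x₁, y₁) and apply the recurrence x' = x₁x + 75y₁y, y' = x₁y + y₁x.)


Step 1: Find the fundamental solution (x₁, y₁) of x² - 75y² = 1.
  Expand √75 as a continued fraction. a₀ = ⌊√75⌋ = 8; iterate m_{k+1} = d_k·a_k − m_k, d_{k+1} = (75 − m_{k+1}²)/d_k, a_{k+1} = ⌊(a₀ + m_{k+1})/d_{k+1}⌋ (starting m₀ = 0, d₀ = 1), with convergents p_k = a_k·p_{k-1} + p_{k-2}, q_k = a_k·q_{k-1} + q_{k-2} (p₋₁ = 1, q₋₁ = 0):
  k = 0: a₀ = 8; p₀/q₀ = 8/1; p₀² − 75·q₀² = 64 − 75 = -11.
  k = 1: m = 8, d = 11, a = ⌊(8 + 8)/11⌋ = 1; p/q = (1·8 + 1)/(1·1 + 0) = 9/1; p² − 75·q² = 81 − 75 = 6.
  k = 2: m = 3, d = 6, a = ⌊(8 + 3)/6⌋ = 1; p/q = (1·9 + 8)/(1·1 + 1) = 17/2; p² − 75·q² = 289 − 300 = -11.
  k = 3: m = 3, d = 11, a = ⌊(8 + 3)/11⌋ = 1; p/q = (1·17 + 9)/(1·2 + 1) = 26/3; p² − 75·q² = 676 − 675 = 1.
  The first convergent with p² − 75·q² = 1 gives the fundamental solution (x₁, y₁) = (26, 3).
Step 2: Apply the recurrence (x_{n+1}, y_{n+1}) = (x₁x_n + 75y₁y_n, x₁y_n + y₁x_n) repeatedly.
  From (x_1, y_1) = (26, 3): x_2 = 26·26 + 75·3·3 = 1351; y_2 = 26·3 + 3·26 = 156.
  From (x_2, y_2) = (1351, 156): x_3 = 26·1351 + 75·3·156 = 70226; y_3 = 26·156 + 3·1351 = 8109.
  From (x_3, y_3) = (70226, 8109): x_4 = 26·70226 + 75·3·8109 = 3650401; y_4 = 26·8109 + 3·70226 = 421512.
Step 3: Verify x_4² - 75·y_4² = 13325427460801 - 13325427460800 = 1 (should be 1). ✓

(x_1, y_1) = (26, 3); (x_4, y_4) = (3650401, 421512).


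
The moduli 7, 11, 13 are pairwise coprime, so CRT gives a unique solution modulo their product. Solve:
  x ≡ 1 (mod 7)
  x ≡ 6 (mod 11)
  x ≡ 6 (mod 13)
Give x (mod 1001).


Moduli 7, 11, 13 are pairwise coprime; by CRT there is a unique solution modulo M = 7 · 11 · 13 = 1001.
Solve pairwise, accumulating the modulus:
  Start with x ≡ 1 (mod 7).
  Combine with x ≡ 6 (mod 11): since gcd(7, 11) = 1, we get a unique residue mod 77.
    Write x = 1 + 7·t and substitute into x ≡ 6 (mod 11): 7·t ≡ 6 − 1 = 5 (mod 11).
    The inverse of 7 mod 11 is 8 (since 7·8 = 56 = 5·11 + 1), so t ≡ 8·5 = 40 ≡ 7 (mod 11).
    Then x = 1 + 7·7 = 50, valid modulo lcm(7, 11) = 77: x ≡ 50 (mod 77).
  Combine with x ≡ 6 (mod 13): since gcd(77, 13) = 1, we get a unique residue mod 1001.
    Write x = 50 + 77·t and substitute into x ≡ 6 (mod 13): 77·t ≡ 6 − 50 = -44 (mod 13).
    Reduce coefficients mod 13: 12·t ≡ 8 (mod 13).
    The inverse of 12 mod 13 is 12 (since 12·12 = 144 = 11·13 + 1), so t ≡ 12·8 = 96 ≡ 5 (mod 13).
    Then x = 50 + 77·5 = 435, valid modulo lcm(77, 13) = 1001: x ≡ 435 (mod 1001).
Verify: 435 mod 7 = 1 ✓, 435 mod 11 = 6 ✓, 435 mod 13 = 6 ✓.

x ≡ 435 (mod 1001).


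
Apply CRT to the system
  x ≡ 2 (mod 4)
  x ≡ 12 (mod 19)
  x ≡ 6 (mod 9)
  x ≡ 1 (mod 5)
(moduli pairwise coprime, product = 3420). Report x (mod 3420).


Product of moduli M = 4 · 19 · 9 · 5 = 3420.
Merge one congruence at a time:
  Start: x ≡ 2 (mod 4).
  Combine with x ≡ 12 (mod 19); new modulus lcm = 76.
    Write x = 2 + 4·t and substitute into x ≡ 12 (mod 19): 4·t ≡ 12 − 2 = 10 (mod 19).
    The inverse of 4 mod 19 is 5 (since 4·5 = 20 = 1·19 + 1), so t ≡ 5·10 = 50 ≡ 12 (mod 19).
    Then x = 2 + 4·12 = 50, valid modulo lcm(4, 19) = 76: x ≡ 50 (mod 76).
  Combine with x ≡ 6 (mod 9); new modulus lcm = 684.
    Write x = 50 + 76·t and substitute into x ≡ 6 (mod 9): 76·t ≡ 6 − 50 = -44 (mod 9).
    Reduce coefficients mod 9: 4·t ≡ 1 (mod 9).
    The inverse of 4 mod 9 is 7 (since 4·7 = 28 = 3·9 + 1), so t ≡ 7·1 = 7 ≡ 7 (mod 9).
    Then x = 50 + 76·7 = 582, valid modulo lcm(76, 9) = 684: x ≡ 582 (mod 684).
  Combine with x ≡ 1 (mod 5); new modulus lcm = 3420.
    Write x = 582 + 684·t and substitute into x ≡ 1 (mod 5): 684·t ≡ 1 − 582 = -581 (mod 5).
    Reduce coefficients mod 5: 4·t ≡ 4 (mod 5).
    The inverse of 4 mod 5 is 4 (since 4·4 = 16 = 3·5 + 1), so t ≡ 4·4 = 16 ≡ 1 (mod 5).
    Then x = 582 + 684·1 = 1266, valid modulo lcm(684, 5) = 3420: x ≡ 1266 (mod 3420).
Verify against each original: 1266 mod 4 = 2, 1266 mod 19 = 12, 1266 mod 9 = 6, 1266 mod 5 = 1.

x ≡ 1266 (mod 3420).


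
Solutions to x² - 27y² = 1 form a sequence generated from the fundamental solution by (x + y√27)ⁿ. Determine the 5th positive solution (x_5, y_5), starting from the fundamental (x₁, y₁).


Step 1: Find the fundamental solution (x₁, y₁) of x² - 27y² = 1.
  Expand √27 as a continued fraction. a₀ = ⌊√27⌋ = 5; iterate m_{k+1} = d_k·a_k − m_k, d_{k+1} = (27 − m_{k+1}²)/d_k, a_{k+1} = ⌊(a₀ + m_{k+1})/d_{k+1}⌋ (starting m₀ = 0, d₀ = 1), with convergents p_k = a_k·p_{k-1} + p_{k-2}, q_k = a_k·q_{k-1} + q_{k-2} (p₋₁ = 1, q₋₁ = 0):
  k = 0: a₀ = 5; p₀/q₀ = 5/1; p₀² − 27·q₀² = 25 − 27 = -2.
  k = 1: m = 5, d = 2, a = ⌊(5 + 5)/2⌋ = 5; p/q = (5·5 + 1)/(5·1 + 0) = 26/5; p² − 27·q² = 676 − 675 = 1.
  The first convergent with p² − 27·q² = 1 gives the fundamental solution (x₁, y₁) = (26, 5).
Step 2: Apply the recurrence (x_{n+1}, y_{n+1}) = (x₁x_n + 27y₁y_n, x₁y_n + y₁x_n) repeatedly.
  From (x_1, y_1) = (26, 5): x_2 = 26·26 + 27·5·5 = 1351; y_2 = 26·5 + 5·26 = 260.
  From (x_2, y_2) = (1351, 260): x_3 = 26·1351 + 27·5·260 = 70226; y_3 = 26·260 + 5·1351 = 13515.
  From (x_3, y_3) = (70226, 13515): x_4 = 26·70226 + 27·5·13515 = 3650401; y_4 = 26·13515 + 5·70226 = 702520.
  From (x_4, y_4) = (3650401, 702520): x_5 = 26·3650401 + 27·5·702520 = 189750626; y_5 = 26·702520 + 5·3650401 = 36517525.
Step 3: Verify x_5² - 27·y_5² = 36005300067391876 - 36005300067391875 = 1 (should be 1). ✓

(x_1, y_1) = (26, 5); (x_5, y_5) = (189750626, 36517525).


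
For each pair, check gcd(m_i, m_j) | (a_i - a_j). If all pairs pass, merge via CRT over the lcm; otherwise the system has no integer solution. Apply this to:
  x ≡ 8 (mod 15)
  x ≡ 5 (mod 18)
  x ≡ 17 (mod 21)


Moduli 15, 18, 21 are not pairwise coprime, so CRT works modulo lcm(m_i) when all pairwise compatibility conditions hold.
Pairwise compatibility: gcd(m_i, m_j) must divide a_i - a_j for every pair.
Merge one congruence at a time:
  Start: x ≡ 8 (mod 15).
  Combine with x ≡ 5 (mod 18): gcd(15, 18) = 3; 5 - 8 = -3, which IS divisible by 3, so compatible.
    Write x = 8 + 15·t and substitute into x ≡ 5 (mod 18): 15·t ≡ 5 − 8 = -3 (mod 18).
    Divide the congruence (and modulus) by g = 3: 5·t ≡ -1 (mod 6).
    Reduce coefficients mod 6: 5·t ≡ 5 (mod 6).
    The inverse of 5 mod 6 is 5 (since 5·5 = 25 = 4·6 + 1), so t ≡ 5·5 = 25 ≡ 1 (mod 6).
    Then x = 8 + 15·1 = 23, valid modulo lcm(15, 18) = 90: x ≡ 23 (mod 90).
  Combine with x ≡ 17 (mod 21): gcd(90, 21) = 3; 17 - 23 = -6, which IS divisible by 3, so compatible.
    Write x = 23 + 90·t and substitute into x ≡ 17 (mod 21): 90·t ≡ 17 − 23 = -6 (mod 21).
    Divide the congruence (and modulus) by g = 3: 30·t ≡ -2 (mod 7).
    Reduce coefficients mod 7: 2·t ≡ 5 (mod 7).
    The inverse of 2 mod 7 is 4 (since 2·4 = 8 = 1·7 + 1), so t ≡ 4·5 = 20 ≡ 6 (mod 7).
    Then x = 23 + 90·6 = 563, valid modulo lcm(90, 21) = 630: x ≡ 563 (mod 630).
Verify: 563 mod 15 = 8, 563 mod 18 = 5, 563 mod 21 = 17.

x ≡ 563 (mod 630).
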